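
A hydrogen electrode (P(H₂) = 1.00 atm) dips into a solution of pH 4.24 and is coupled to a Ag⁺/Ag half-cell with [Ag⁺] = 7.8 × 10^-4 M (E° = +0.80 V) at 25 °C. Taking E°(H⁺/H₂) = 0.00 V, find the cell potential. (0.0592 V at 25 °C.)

The Ag⁺/Ag couple is the cathode, so E°_cell = 0.80 V; n = 2.
[H⁺] = 10^(−4.24) = 5.8 × 10^-5 M, and Q = [H⁺]^2 / ([Ag⁺]^2·P(H₂)) = 0.00544.
E = E° − (0.0592/2) log Q = 0.80 − (0.0592/2)(-2.264) = 0.867 V.

0.87 V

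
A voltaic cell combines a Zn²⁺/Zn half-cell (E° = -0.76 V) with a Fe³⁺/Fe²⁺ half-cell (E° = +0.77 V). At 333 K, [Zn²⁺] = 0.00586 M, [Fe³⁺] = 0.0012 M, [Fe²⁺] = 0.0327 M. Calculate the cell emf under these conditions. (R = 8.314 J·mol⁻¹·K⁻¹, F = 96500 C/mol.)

The Fe³⁺/Fe²⁺ couple has the higher reduction potential and acts as the cathode, so E°_cell = +0.77 − (-0.76) = 1.53 V.
Balancing electrons gives n = 2; the reaction quotient is Q = [Zn²⁺]·[Fe²⁺]^2/[Fe³⁺]^2 = 4.35.
E = E° − (RT/nF) ln Q = 1.53 − (8.314×333)/(2×96500) × (1.471) = 1.530 − 0.021 = 1.509 V.

1.51 V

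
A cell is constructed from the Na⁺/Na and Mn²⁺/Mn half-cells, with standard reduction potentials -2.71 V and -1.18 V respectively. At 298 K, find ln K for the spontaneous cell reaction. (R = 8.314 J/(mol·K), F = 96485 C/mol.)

E°_cell = -1.18 − (-2.71) = 1.53 V, with n = 2 electrons transferred.
At equilibrium E = 0, so the Nernst equation gives ln K = nFE°/RT = (2)(96485)(1.53)/((8.314)(298)) = 119.17.

ln K = 119.2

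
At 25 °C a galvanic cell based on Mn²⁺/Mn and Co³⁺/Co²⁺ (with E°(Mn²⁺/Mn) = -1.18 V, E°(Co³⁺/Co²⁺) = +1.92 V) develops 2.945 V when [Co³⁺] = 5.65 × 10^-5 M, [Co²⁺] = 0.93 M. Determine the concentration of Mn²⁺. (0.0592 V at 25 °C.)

From the Nernst equation, log Q = n(E° − E)/0.0592 = 2(3.10 − 2.945)/0.0592 = 5.236, so Q = 1.72 × 10^5.
With Q = [Mn²⁺]·[Co²⁺]^2/[Co³⁺]^2 and the known concentrations, [Mn²⁺] in the numerator gives [Mn²⁺] = 6.4 × 10^-4 M.

6.4 × 10^-4 M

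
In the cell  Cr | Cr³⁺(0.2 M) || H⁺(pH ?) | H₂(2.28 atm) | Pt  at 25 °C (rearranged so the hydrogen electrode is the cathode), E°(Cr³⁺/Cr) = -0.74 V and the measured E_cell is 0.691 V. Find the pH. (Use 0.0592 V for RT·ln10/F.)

E°_cell = 0.74 V and n = 6.
log Q = n(E° − E)/0.0592 = 6×(0.74 − 0.691)/0.0592 = 4.966.
With Q = [Cr³⁺]^2·P(H₂)^3 / [H⁺]^6, solving for [H⁺] gives log[H⁺] = -0.882, so pH = 0.88.

pH = 0.88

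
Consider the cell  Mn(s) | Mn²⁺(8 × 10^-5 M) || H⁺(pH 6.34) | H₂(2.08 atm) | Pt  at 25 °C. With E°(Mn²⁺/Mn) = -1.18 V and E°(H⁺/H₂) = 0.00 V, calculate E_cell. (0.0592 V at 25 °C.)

0.92 V

The hydrogen couple is the cathode, so E°_cell = 1.18 V; n = 2.
[H⁺] = 10^(−6.34) = 4.6 × 10^-7 M, and Q = [Mn²⁺]·P(H₂) / [H⁺]^2 = 7.96 × 10^8.
E = E° − (0.0592/2) log Q = 1.18 − (0.0592/2)(8.901) = 0.917 V.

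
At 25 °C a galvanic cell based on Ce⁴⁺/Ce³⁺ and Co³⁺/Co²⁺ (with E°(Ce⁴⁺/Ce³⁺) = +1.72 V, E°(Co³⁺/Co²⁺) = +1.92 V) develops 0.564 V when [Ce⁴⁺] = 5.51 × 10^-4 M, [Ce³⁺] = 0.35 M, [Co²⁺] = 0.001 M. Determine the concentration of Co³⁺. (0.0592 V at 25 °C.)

2.2 M

From the Nernst equation, log Q = n(E° − E)/0.0592 = 1(0.20 − 0.564)/0.0592 = -6.149, so Q = 7.1 × 10^-7.
With Q = [Ce⁴⁺]·[Co²⁺]/([Ce³⁺]·[Co³⁺]) and the known concentrations, [Co³⁺] in the denominator gives [Co³⁺] = 2.2 M.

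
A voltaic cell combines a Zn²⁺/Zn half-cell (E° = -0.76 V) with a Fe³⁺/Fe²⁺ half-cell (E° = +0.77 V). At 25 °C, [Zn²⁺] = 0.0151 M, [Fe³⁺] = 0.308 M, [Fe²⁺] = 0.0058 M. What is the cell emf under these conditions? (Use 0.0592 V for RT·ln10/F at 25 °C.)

1.69 V

The Fe³⁺/Fe²⁺ couple has the higher reduction potential and acts as the cathode, so E°_cell = +0.77 − (-0.76) = 1.53 V.
Balancing electrons gives n = 2; the reaction quotient is Q = [Zn²⁺]·[Fe²⁺]^2/[Fe³⁺]^2 = 5.35 × 10^-6.
At 25 °C, E = E° − (0.0592/n) log Q = 1.53 − (0.0592/2)(-5.271) = 1.530 + 0.156 = 1.686 V.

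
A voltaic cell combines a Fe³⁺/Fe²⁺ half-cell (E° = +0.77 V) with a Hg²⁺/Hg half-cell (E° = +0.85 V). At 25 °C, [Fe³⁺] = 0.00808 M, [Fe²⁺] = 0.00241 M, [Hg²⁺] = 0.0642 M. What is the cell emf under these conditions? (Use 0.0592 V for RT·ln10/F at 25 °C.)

The Hg²⁺/Hg couple has the higher reduction potential and acts as the cathode, so E°_cell = +0.85 − (+0.77) = 0.08 V.
Balancing electrons gives n = 2; the reaction quotient is Q = [Fe³⁺]^2/([Fe²⁺]^2·[Hg²⁺]) = 175.
At 25 °C, E = E° − (0.0592/n) log Q = 0.08 − (0.0592/2)(2.243) = 0.080 − 0.066 = 0.014 V.

0.014 V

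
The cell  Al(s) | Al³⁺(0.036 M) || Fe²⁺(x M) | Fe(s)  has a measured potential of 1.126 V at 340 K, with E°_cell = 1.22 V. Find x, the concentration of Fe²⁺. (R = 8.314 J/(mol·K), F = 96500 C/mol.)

1.8 × 10^-4 M

From the Nernst equation, ln Q = nF(E° − E)/RT = 6×96500×(1.22 − 1.126)/(8.314×340) = 19.254, so Q = 2.3 × 10^8.
With Q = [Al³⁺]^2/[Fe²⁺]^3 and the known concentrations, [Fe²⁺]^3 in the denominator gives [Fe²⁺] = 1.8 × 10^-4 M.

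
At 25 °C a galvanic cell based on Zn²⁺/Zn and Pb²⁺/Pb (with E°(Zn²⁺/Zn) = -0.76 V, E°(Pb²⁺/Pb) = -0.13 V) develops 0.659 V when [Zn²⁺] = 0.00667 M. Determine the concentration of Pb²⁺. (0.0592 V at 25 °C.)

From the Nernst equation, log Q = n(E° − E)/0.0592 = 2(0.63 − 0.659)/0.0592 = -0.980, so Q = 0.105.
With Q = [Zn²⁺]/[Pb²⁺] and the known concentrations, [Pb²⁺] in the denominator gives [Pb²⁺] = 0.064 M.

0.064 M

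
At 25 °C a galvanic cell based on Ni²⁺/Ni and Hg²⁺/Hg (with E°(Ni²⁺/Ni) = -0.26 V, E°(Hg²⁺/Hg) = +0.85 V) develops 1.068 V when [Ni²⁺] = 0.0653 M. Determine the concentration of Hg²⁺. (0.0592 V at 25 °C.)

From the Nernst equation, log Q = n(E° − E)/0.0592 = 2(1.11 − 1.068)/0.0592 = 1.419, so Q = 26.2.
With Q = [Ni²⁺]/[Hg²⁺] and the known concentrations, [Hg²⁺] in the denominator gives [Hg²⁺] = 0.0025 M.

0.0025 M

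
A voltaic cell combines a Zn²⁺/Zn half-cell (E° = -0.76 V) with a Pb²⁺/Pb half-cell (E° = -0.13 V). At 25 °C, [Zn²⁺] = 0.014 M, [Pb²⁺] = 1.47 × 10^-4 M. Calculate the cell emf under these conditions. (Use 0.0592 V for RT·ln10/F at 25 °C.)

The Pb²⁺/Pb couple has the higher reduction potential and acts as the cathode, so E°_cell = -0.13 − (-0.76) = 0.63 V.
Balancing electrons gives n = 2; the reaction quotient is Q = [Zn²⁺]/[Pb²⁺] = 95.2.
At 25 °C, E = E° − (0.0592/n) log Q = 0.63 − (0.0592/2)(1.979) = 0.630 − 0.059 = 0.571 V.

0.571 V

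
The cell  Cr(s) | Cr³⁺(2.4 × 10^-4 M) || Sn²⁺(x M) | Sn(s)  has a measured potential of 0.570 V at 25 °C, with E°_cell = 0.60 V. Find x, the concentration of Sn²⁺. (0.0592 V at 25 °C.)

3.7 × 10^-4 M

From the Nernst equation, log Q = n(E° − E)/0.0592 = 6(0.60 − 0.570)/0.0592 = 3.041, so Q = 1100.
With Q = [Cr³⁺]^2/[Sn²⁺]^3 and the known concentrations, [Sn²⁺]^3 in the denominator gives [Sn²⁺] = 3.7 × 10^-4 M.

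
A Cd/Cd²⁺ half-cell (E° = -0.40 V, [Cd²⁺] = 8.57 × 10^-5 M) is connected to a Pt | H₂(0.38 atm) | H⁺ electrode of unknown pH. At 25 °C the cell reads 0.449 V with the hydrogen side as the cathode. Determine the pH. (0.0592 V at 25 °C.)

E°_cell = 0.40 V and n = 2.
log Q = n(E° − E)/0.0592 = 2×(0.40 − 0.449)/0.0592 = -1.655.
With Q = [Cd²⁺]·P(H₂) / [H⁺]^2, solving for [H⁺] gives log[H⁺] = -1.416, so pH = 1.42.

pH = 1.42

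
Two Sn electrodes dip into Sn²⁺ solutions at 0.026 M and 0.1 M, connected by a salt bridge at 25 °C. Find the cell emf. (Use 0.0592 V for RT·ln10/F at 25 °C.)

0.017 V

Both half-cells are Sn²⁺/Sn, so E°_cell = 0. The concentrated side is the cathode; the cell reaction moves Sn²⁺ from high to low concentration with n = 2.
Q = [Sn²⁺]_dilute/[Sn²⁺]_conc = 0.026/0.1 = 0.260.
E = 0 − (0.0592/2) log Q = −(0.0592/2)(-0.585) = 0.0173 V.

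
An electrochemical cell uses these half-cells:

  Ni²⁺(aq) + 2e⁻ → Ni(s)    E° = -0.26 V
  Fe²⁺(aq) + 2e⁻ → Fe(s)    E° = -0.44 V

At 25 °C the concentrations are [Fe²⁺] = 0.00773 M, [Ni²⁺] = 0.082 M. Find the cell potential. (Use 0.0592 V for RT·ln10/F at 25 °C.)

The Ni²⁺/Ni couple has the higher reduction potential and acts as the cathode, so E°_cell = -0.26 − (-0.44) = 0.18 V.
Balancing electrons gives n = 2; the reaction quotient is Q = [Fe²⁺]/[Ni²⁺] = 0.0943.
At 25 °C, E = E° − (0.0592/n) log Q = 0.18 − (0.0592/2)(-1.026) = 0.180 + 0.030 = 0.210 V.

0.210 V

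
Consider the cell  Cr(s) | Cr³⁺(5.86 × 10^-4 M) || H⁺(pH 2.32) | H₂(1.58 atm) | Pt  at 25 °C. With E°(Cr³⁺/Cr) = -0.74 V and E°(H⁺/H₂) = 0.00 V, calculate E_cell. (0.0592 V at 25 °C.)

0.66 V

The hydrogen couple is the cathode, so E°_cell = 0.74 V; n = 6.
[H⁺] = 10^(−2.32) = 0.0048 M, and Q = [Cr³⁺]^2·P(H₂)^3 / [H⁺]^6 = 1.13 × 10^8.
E = E° − (0.0592/6) log Q = 0.74 − (0.0592/6)(8.052) = 0.661 V.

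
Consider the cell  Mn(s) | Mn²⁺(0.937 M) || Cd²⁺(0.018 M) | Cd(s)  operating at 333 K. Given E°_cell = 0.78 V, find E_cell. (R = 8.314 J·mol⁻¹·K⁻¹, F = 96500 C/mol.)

Balancing electrons gives n = 2; the reaction quotient is Q = [Mn²⁺]/[Cd²⁺] = 52.1.
E = E° − (RT/nF) ln Q = 0.78 − (8.314×333)/(2×96500) × (3.952) = 0.780 − 0.057 = 0.723 V.

0.723 V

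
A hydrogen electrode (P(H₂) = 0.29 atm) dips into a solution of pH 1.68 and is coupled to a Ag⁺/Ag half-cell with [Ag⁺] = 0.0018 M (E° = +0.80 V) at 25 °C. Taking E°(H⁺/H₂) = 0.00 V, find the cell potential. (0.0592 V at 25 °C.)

0.72 V

The Ag⁺/Ag couple is the cathode, so E°_cell = 0.80 V; n = 2.
[H⁺] = 10^(−1.68) = 0.021 M, and Q = [H⁺]^2 / ([Ag⁺]^2·P(H₂)) = 465.
E = E° − (0.0592/2) log Q = 0.80 − (0.0592/2)(2.667) = 0.721 V.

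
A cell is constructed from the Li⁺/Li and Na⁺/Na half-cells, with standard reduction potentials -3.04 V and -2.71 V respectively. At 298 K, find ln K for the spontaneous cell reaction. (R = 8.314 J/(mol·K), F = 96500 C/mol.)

E°_cell = -2.71 − (-3.04) = 0.33 V, with n = 1 electron transferred.
At equilibrium E = 0, so the Nernst equation gives ln K = nFE°/RT = (1)(96500)(0.33)/((8.314)(298)) = 12.85.

ln K = 12.9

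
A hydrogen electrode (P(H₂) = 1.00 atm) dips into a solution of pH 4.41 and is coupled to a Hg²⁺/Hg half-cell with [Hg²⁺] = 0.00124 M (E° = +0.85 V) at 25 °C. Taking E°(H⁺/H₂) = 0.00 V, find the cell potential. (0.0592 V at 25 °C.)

The Hg²⁺/Hg couple is the cathode, so E°_cell = 0.85 V; n = 2.
[H⁺] = 10^(−4.41) = 3.9 × 10^-5 M, and Q = [H⁺]^2 / ([Hg²⁺]·P(H₂)) = 1.22 × 10^-6.
E = E° − (0.0592/2) log Q = 0.85 − (0.0592/2)(-5.913) = 1.025 V.

1.03 V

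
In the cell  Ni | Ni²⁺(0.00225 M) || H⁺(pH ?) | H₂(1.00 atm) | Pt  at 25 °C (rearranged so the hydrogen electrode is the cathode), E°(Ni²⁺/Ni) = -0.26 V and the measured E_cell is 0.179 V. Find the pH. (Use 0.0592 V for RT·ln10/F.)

pH = 2.69

E°_cell = 0.26 V and n = 2.
log Q = n(E° − E)/0.0592 = 2×(0.26 − 0.179)/0.0592 = 2.736.
With Q = [Ni²⁺]·P(H₂) / [H⁺]^2, solving for [H⁺] gives log[H⁺] = -2.692, so pH = 2.69.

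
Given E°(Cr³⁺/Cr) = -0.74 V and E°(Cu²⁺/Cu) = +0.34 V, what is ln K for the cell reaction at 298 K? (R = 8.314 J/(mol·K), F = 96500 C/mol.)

ln K = 252.4

E°_cell = +0.34 − (-0.74) = 1.08 V, with n = 6 electrons transferred.
At equilibrium E = 0, so the Nernst equation gives ln K = nFE°/RT = (6)(96500)(1.08)/((8.314)(298)) = 252.39.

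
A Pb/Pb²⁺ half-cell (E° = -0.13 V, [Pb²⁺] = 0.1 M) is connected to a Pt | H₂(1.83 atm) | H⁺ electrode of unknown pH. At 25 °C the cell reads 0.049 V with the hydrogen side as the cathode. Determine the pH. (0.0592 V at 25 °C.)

pH = 1.74

E°_cell = 0.13 V and n = 2.
log Q = n(E° − E)/0.0592 = 2×(0.13 − 0.049)/0.0592 = 2.736.
With Q = [Pb²⁺]·P(H₂) / [H⁺]^2, solving for [H⁺] gives log[H⁺] = -1.737, so pH = 1.74.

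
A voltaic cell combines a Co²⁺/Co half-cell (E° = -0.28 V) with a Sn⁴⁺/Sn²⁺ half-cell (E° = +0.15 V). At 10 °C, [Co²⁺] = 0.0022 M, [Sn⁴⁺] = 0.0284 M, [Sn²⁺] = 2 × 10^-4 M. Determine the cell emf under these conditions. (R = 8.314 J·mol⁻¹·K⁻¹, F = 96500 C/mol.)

The Sn⁴⁺/Sn²⁺ couple has the higher reduction potential and acts as the cathode, so E°_cell = +0.15 − (-0.28) = 0.43 V.
Balancing electrons gives n = 2; the reaction quotient is Q = [Co²⁺]·[Sn²⁺]/[Sn⁴⁺] = 1.55 × 10^-5.
E = E° − (RT/nF) ln Q = 0.43 − (8.314×283)/(2×96500) × (-11.075) = 0.430 + 0.135 = 0.565 V.

0.565 V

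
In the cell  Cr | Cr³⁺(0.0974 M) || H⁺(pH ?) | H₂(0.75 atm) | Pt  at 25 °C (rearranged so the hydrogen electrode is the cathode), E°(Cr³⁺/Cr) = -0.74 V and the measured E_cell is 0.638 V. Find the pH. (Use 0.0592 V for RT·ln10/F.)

E°_cell = 0.74 V and n = 6.
log Q = n(E° − E)/0.0592 = 6×(0.74 − 0.638)/0.0592 = 10.338.
With Q = [Cr³⁺]^2·P(H₂)^3 / [H⁺]^6, solving for [H⁺] gives log[H⁺] = -2.123, so pH = 2.12.

pH = 2.12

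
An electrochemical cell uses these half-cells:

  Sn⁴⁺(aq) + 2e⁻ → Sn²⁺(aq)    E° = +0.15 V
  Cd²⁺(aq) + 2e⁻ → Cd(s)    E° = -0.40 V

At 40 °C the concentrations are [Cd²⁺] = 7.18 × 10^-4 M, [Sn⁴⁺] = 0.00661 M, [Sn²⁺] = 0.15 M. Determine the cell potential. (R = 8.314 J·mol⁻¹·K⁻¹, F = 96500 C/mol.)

0.606 V

The Sn⁴⁺/Sn²⁺ couple has the higher reduction potential and acts as the cathode, so E°_cell = +0.15 − (-0.40) = 0.55 V.
Balancing electrons gives n = 2; the reaction quotient is Q = [Cd²⁺]·[Sn²⁺]/[Sn⁴⁺] = 0.0163.
E = E° − (RT/nF) ln Q = 0.55 − (8.314×313)/(2×96500) × (-4.117) = 0.550 + 0.056 = 0.606 V.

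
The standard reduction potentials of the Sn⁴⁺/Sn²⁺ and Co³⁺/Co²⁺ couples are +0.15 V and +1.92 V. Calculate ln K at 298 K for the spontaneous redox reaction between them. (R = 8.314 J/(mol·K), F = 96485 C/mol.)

ln K = 137.9

E°_cell = +1.92 − (+0.15) = 1.77 V, with n = 2 electrons transferred.
At equilibrium E = 0, so the Nernst equation gives ln K = nFE°/RT = (2)(96485)(1.77)/((8.314)(298)) = 137.86.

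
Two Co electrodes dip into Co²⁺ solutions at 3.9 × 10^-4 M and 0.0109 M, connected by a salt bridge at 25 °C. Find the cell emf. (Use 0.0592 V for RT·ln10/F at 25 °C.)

Both half-cells are Co²⁺/Co, so E°_cell = 0. The concentrated side is the cathode; the cell reaction moves Co²⁺ from high to low concentration with n = 2.
Q = [Co²⁺]_dilute/[Co²⁺]_conc = 3.9 × 10^-4/0.0109 = 0.0358.
E = 0 − (0.0592/2) log Q = −(0.0592/2)(-1.446) = 0.0428 V.

0.043 V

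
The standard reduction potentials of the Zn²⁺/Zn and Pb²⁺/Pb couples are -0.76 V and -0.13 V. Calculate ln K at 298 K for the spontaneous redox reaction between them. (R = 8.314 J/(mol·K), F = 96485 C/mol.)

ln K = 49.1

E°_cell = -0.13 − (-0.76) = 0.63 V, with n = 2 electrons transferred.
At equilibrium E = 0, so the Nernst equation gives ln K = nFE°/RT = (2)(96485)(0.63)/((8.314)(298)) = 49.07.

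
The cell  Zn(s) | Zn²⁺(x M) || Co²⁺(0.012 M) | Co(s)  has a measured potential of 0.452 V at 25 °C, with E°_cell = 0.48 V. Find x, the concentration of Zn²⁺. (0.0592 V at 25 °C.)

From the Nernst equation, log Q = n(E° − E)/0.0592 = 2(0.48 − 0.452)/0.0592 = 0.946, so Q = 8.83.
With Q = [Zn²⁺]/[Co²⁺] and the known concentrations, [Zn²⁺] in the numerator gives [Zn²⁺] = 0.11 M.

0.11 M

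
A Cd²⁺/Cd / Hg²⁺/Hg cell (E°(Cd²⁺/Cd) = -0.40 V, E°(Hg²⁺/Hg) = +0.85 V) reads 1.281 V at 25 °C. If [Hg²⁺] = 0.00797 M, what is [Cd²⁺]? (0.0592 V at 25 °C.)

7.1 × 10^-4 M

From the Nernst equation, log Q = n(E° − E)/0.0592 = 2(1.25 − 1.281)/0.0592 = -1.047, so Q = 0.0897.
With Q = [Cd²⁺]/[Hg²⁺] and the known concentrations, [Cd²⁺] in the numerator gives [Cd²⁺] = 7.1 × 10^-4 M.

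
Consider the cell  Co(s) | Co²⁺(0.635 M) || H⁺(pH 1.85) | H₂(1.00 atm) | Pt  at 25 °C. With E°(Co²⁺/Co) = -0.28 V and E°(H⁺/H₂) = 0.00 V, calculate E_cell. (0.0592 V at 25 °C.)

0.18 V

The hydrogen couple is the cathode, so E°_cell = 0.28 V; n = 2.
[H⁺] = 10^(−1.85) = 0.014 M, and Q = [Co²⁺]·P(H₂) / [H⁺]^2 = 3180.
E = E° − (0.0592/2) log Q = 0.28 − (0.0592/2)(3.503) = 0.176 V.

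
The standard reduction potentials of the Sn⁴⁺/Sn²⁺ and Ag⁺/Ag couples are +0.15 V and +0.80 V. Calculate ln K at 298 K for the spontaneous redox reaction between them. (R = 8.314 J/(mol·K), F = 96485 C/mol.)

E°_cell = +0.80 − (+0.15) = 0.65 V, with n = 2 electrons transferred.
At equilibrium E = 0, so the Nernst equation gives ln K = nFE°/RT = (2)(96485)(0.65)/((8.314)(298)) = 50.63.

ln K = 50.6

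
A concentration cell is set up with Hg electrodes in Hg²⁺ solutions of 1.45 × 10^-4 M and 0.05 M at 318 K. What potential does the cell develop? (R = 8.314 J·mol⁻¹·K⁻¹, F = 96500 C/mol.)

Both half-cells are Hg²⁺/Hg, so E°_cell = 0. The concentrated side is the cathode; the cell reaction moves Hg²⁺ from high to low concentration with n = 2.
Q = [Hg²⁺]_dilute/[Hg²⁺]_conc = 1.45 × 10^-4/0.05 = 0.00290.
E = 0 − (RT/nF) ln Q = −((8.314×318)/(2×96500))(-5.843) = 0.0800 V.

0.080 V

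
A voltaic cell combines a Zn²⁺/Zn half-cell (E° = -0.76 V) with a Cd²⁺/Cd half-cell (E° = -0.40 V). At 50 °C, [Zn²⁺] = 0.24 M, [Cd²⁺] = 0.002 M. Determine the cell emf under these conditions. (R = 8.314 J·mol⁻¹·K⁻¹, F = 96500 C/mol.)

0.293 V

The Cd²⁺/Cd couple has the higher reduction potential and acts as the cathode, so E°_cell = -0.40 − (-0.76) = 0.36 V.
Balancing electrons gives n = 2; the reaction quotient is Q = [Zn²⁺]/[Cd²⁺] = 120.
E = E° − (RT/nF) ln Q = 0.36 − (8.314×323)/(2×96500) × (4.787) = 0.360 − 0.067 = 0.293 V.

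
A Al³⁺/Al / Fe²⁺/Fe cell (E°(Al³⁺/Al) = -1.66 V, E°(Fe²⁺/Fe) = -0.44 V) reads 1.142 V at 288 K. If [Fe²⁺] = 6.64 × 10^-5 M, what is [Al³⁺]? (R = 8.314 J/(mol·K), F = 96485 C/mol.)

From the Nernst equation, ln Q = nF(E° − E)/RT = 6×96485×(1.22 − 1.142)/(8.314×288) = 18.858, so Q = 1.55 × 10^8.
With Q = [Al³⁺]^2/[Fe²⁺]^3 and the known concentrations, [Al³⁺]^2 in the numerator gives [Al³⁺] = 0.0067 M.

0.0067 M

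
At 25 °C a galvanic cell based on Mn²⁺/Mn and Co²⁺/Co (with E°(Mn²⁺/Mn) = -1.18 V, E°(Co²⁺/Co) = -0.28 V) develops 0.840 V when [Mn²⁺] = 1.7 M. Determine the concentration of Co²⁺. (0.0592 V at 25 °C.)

0.016 M

From the Nernst equation, log Q = n(E° − E)/0.0592 = 2(0.90 − 0.840)/0.0592 = 2.027, so Q = 106.
With Q = [Mn²⁺]/[Co²⁺] and the known concentrations, [Co²⁺] in the denominator gives [Co²⁺] = 0.016 M.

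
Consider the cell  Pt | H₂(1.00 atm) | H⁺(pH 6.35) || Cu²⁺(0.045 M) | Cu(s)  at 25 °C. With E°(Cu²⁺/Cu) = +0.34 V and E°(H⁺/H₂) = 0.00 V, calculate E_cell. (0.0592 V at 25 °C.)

The Cu²⁺/Cu couple is the cathode, so E°_cell = 0.34 V; n = 2.
[H⁺] = 10^(−6.35) = 4.5 × 10^-7 M, and Q = [H⁺]^2 / ([Cu²⁺]·P(H₂)) = 4.43 × 10^-12.
E = E° − (0.0592/2) log Q = 0.34 − (0.0592/2)(-11.353) = 0.676 V.

0.68 V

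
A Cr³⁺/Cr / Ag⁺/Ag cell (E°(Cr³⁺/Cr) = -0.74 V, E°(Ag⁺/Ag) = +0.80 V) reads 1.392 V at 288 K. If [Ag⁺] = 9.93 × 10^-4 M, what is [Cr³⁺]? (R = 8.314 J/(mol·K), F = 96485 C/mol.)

From the Nernst equation, ln Q = nF(E° − E)/RT = 3×96485×(1.54 − 1.392)/(8.314×288) = 17.891, so Q = 5.89 × 10^7.
With Q = [Cr³⁺]/[Ag⁺]^3 and the known concentrations, [Cr³⁺] in the numerator gives [Cr³⁺] = 0.058 M.

0.058 M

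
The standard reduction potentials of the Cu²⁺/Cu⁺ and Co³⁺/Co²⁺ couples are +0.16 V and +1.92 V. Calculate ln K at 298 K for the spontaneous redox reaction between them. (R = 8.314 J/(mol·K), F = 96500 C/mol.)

ln K = 68.6

E°_cell = +1.92 − (+0.16) = 1.76 V, with n = 1 electron transferred.
At equilibrium E = 0, so the Nernst equation gives ln K = nFE°/RT = (1)(96500)(1.76)/((8.314)(298)) = 68.55.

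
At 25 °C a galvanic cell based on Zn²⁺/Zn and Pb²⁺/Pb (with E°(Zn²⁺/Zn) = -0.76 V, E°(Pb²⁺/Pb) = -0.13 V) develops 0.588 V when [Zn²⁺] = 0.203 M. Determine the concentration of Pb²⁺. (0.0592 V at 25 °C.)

0.0077 M

From the Nernst equation, log Q = n(E° − E)/0.0592 = 2(0.63 − 0.588)/0.0592 = 1.419, so Q = 26.2.
With Q = [Zn²⁺]/[Pb²⁺] and the known concentrations, [Pb²⁺] in the denominator gives [Pb²⁺] = 0.0077 M.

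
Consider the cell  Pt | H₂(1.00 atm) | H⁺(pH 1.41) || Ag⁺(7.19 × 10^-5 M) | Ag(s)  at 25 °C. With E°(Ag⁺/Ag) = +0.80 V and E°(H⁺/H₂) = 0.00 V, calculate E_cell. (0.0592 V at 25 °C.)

The Ag⁺/Ag couple is the cathode, so E°_cell = 0.80 V; n = 2.
[H⁺] = 10^(−1.41) = 0.039 M, and Q = [H⁺]^2 / ([Ag⁺]^2·P(H₂)) = 2.93 × 10^5.
E = E° − (0.0592/2) log Q = 0.80 − (0.0592/2)(5.467) = 0.638 V.

0.64 V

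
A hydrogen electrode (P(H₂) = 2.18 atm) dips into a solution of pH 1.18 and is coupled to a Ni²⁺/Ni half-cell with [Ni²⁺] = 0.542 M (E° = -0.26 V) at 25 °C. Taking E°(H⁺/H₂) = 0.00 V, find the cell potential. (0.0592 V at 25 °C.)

0.19 V

The hydrogen couple is the cathode, so E°_cell = 0.26 V; n = 2.
[H⁺] = 10^(−1.18) = 0.066 M, and Q = [Ni²⁺]·P(H₂) / [H⁺]^2 = 271.
E = E° − (0.0592/2) log Q = 0.26 − (0.0592/2)(2.432) = 0.188 V.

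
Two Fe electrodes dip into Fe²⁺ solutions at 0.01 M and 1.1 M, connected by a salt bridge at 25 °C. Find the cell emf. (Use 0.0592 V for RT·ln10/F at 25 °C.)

0.060 V

Both half-cells are Fe²⁺/Fe, so E°_cell = 0. The concentrated side is the cathode; the cell reaction moves Fe²⁺ from high to low concentration with n = 2.
Q = [Fe²⁺]_dilute/[Fe²⁺]_conc = 0.01/1.1 = 0.00909.
E = 0 − (0.0592/2) log Q = −(0.0592/2)(-2.041) = 0.0604 V.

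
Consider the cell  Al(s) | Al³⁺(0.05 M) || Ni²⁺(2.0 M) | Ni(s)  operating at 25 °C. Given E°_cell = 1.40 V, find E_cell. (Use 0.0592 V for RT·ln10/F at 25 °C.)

1.43 V

Balancing electrons gives n = 6; the reaction quotient is Q = [Al³⁺]^2/[Ni²⁺]^3 = 3.13 × 10^-4.
At 25 °C, E = E° − (0.0592/n) log Q = 1.40 − (0.0592/6)(-3.505) = 1.400 + 0.035 = 1.435 V.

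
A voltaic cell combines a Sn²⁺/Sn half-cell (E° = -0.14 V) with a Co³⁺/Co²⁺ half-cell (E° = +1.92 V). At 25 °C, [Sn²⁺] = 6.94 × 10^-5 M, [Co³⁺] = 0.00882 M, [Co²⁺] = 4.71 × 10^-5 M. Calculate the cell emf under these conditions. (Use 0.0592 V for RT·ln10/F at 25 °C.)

2.32 V

The Co³⁺/Co²⁺ couple has the higher reduction potential and acts as the cathode, so E°_cell = +1.92 − (-0.14) = 2.06 V.
Balancing electrons gives n = 2; the reaction quotient is Q = [Sn²⁺]·[Co²⁺]^2/[Co³⁺]^2 = 1.98 × 10^-9.
At 25 °C, E = E° − (0.0592/n) log Q = 2.06 − (0.0592/2)(-8.704) = 2.060 + 0.258 = 2.318 V.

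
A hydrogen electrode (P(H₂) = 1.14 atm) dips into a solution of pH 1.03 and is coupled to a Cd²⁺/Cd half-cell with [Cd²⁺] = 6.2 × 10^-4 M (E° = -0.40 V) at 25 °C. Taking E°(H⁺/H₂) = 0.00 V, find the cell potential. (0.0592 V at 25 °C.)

The hydrogen couple is the cathode, so E°_cell = 0.40 V; n = 2.
[H⁺] = 10^(−1.03) = 0.093 M, and Q = [Cd²⁺]·P(H₂) / [H⁺]^2 = 0.0812.
E = E° − (0.0592/2) log Q = 0.40 − (0.0592/2)(-1.091) = 0.432 V.

0.43 V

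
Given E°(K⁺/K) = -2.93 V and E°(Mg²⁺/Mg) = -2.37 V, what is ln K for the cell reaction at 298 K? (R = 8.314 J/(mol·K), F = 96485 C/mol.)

ln K = 43.6

E°_cell = -2.37 − (-2.93) = 0.56 V, with n = 2 electrons transferred.
At equilibrium E = 0, so the Nernst equation gives ln K = nFE°/RT = (2)(96485)(0.56)/((8.314)(298)) = 43.62.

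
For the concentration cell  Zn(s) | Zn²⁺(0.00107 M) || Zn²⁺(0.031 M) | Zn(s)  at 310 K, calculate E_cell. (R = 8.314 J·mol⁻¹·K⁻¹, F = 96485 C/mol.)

0.045 V

Both half-cells are Zn²⁺/Zn, so E°_cell = 0. The concentrated side is the cathode; the cell reaction moves Zn²⁺ from high to low concentration with n = 2.
Q = [Zn²⁺]_dilute/[Zn²⁺]_conc = 0.00107/0.031 = 0.0345.
E = 0 − (RT/nF) ln Q = −((8.314×310)/(2×96485))(-3.366) = 0.0450 V.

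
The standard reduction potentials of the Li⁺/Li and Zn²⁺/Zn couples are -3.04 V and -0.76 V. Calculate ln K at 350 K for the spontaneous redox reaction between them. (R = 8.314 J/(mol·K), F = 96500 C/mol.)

E°_cell = -0.76 − (-3.04) = 2.28 V, with n = 2 electrons transferred.
At equilibrium E = 0, so the Nernst equation gives ln K = nFE°/RT = (2)(96500)(2.28)/((8.314)(350)) = 151.22.

ln K = 151.2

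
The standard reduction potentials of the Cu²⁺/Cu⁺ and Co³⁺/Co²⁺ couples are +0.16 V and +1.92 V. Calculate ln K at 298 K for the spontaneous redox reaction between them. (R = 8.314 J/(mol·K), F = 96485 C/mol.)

E°_cell = +1.92 − (+0.16) = 1.76 V, with n = 1 electron transferred.
At equilibrium E = 0, so the Nernst equation gives ln K = nFE°/RT = (1)(96485)(1.76)/((8.314)(298)) = 68.54.

ln K = 68.5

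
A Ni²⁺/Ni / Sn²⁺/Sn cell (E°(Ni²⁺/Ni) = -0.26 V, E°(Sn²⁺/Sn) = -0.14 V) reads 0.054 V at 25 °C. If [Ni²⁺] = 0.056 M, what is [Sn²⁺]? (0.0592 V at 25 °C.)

From the Nernst equation, log Q = n(E° − E)/0.0592 = 2(0.12 − 0.054)/0.0592 = 2.230, so Q = 170.
With Q = [Ni²⁺]/[Sn²⁺] and the known concentrations, [Sn²⁺] in the denominator gives [Sn²⁺] = 3.3 × 10^-4 M.

3.3 × 10^-4 M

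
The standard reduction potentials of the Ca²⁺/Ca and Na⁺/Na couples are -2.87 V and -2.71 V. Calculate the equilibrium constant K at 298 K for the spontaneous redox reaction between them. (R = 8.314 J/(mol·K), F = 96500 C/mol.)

E°_cell = -2.71 − (-2.87) = 0.16 V, with n = 2 electrons transferred.
At equilibrium E = 0, so the Nernst equation gives ln K = nFE°/RT = (2)(96500)(0.16)/((8.314)(298)) = 12.46.
K = e^12.46 = 2.6 × 10^5.

2.6 × 10^5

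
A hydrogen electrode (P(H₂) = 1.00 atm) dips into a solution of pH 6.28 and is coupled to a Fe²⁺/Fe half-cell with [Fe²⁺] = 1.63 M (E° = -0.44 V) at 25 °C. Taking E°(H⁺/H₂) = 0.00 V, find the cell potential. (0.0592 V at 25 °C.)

0.062 V

The hydrogen couple is the cathode, so E°_cell = 0.44 V; n = 2.
[H⁺] = 10^(−6.28) = 5.2 × 10^-7 M, and Q = [Fe²⁺]·P(H₂) / [H⁺]^2 = 5.92 × 10^12.
E = E° − (0.0592/2) log Q = 0.44 − (0.0592/2)(12.772) = 0.062 V.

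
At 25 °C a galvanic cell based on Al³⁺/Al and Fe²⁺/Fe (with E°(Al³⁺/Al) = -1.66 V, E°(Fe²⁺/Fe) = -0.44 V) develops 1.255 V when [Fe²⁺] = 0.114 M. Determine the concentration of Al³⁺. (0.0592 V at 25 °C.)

From the Nernst equation, log Q = n(E° − E)/0.0592 = 6(1.22 − 1.255)/0.0592 = -3.547, so Q = 2.84 × 10^-4.
With Q = [Al³⁺]^2/[Fe²⁺]^3 and the known concentrations, [Al³⁺]^2 in the numerator gives [Al³⁺] = 6.5 × 10^-4 M.

6.5 × 10^-4 M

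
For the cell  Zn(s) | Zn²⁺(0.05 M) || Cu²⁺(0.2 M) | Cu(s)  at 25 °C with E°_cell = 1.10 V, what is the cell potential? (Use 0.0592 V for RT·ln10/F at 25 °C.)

1.12 V

Balancing electrons gives n = 2; the reaction quotient is Q = [Zn²⁺]/[Cu²⁺] = 0.250.
At 25 °C, E = E° − (0.0592/n) log Q = 1.10 − (0.0592/2)(-0.602) = 1.100 + 0.018 = 1.118 V.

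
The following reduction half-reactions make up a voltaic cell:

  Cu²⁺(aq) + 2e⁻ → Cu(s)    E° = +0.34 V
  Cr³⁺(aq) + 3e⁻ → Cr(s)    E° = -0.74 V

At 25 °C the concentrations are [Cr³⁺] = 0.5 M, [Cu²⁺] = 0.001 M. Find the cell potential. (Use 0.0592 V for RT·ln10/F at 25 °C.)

The Cu²⁺/Cu couple has the higher reduction potential and acts as the cathode, so E°_cell = +0.34 − (-0.74) = 1.08 V.
Balancing electrons gives n = 6; the reaction quotient is Q = [Cr³⁺]^2/[Cu²⁺]^3 = 2.5 × 10^8.
At 25 °C, E = E° − (0.0592/n) log Q = 1.08 − (0.0592/6)(8.398) = 1.080 − 0.083 = 0.997 V.

0.997 V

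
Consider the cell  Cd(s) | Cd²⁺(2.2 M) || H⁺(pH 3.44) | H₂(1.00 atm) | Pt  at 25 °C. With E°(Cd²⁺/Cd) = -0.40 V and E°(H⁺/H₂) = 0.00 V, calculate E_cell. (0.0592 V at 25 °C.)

0.19 V

The hydrogen couple is the cathode, so E°_cell = 0.40 V; n = 2.
[H⁺] = 10^(−3.44) = 3.6 × 10^-4 M, and Q = [Cd²⁺]·P(H₂) / [H⁺]^2 = 1.67 × 10^7.
E = E° − (0.0592/2) log Q = 0.40 − (0.0592/2)(7.222) = 0.186 V.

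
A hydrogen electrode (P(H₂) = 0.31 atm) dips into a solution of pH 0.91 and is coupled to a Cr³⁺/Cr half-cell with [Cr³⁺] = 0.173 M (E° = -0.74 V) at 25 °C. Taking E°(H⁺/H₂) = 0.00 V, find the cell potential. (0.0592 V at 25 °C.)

The hydrogen couple is the cathode, so E°_cell = 0.74 V; n = 6.
[H⁺] = 10^(−0.91) = 0.12 M, and Q = [Cr³⁺]^2·P(H₂)^3 / [H⁺]^6 = 257.
E = E° − (0.0592/6) log Q = 0.74 − (0.0592/6)(2.410) = 0.716 V.

0.72 V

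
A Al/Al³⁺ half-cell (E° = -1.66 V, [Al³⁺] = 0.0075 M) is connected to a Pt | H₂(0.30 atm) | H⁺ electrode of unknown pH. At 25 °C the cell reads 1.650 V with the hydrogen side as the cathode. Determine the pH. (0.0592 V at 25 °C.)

pH = 1.14

E°_cell = 1.66 V and n = 6.
log Q = n(E° − E)/0.0592 = 6×(1.66 − 1.650)/0.0592 = 1.014.
With Q = [Al³⁺]^2·P(H₂)^3 / [H⁺]^6, solving for [H⁺] gives log[H⁺] = -1.139, so pH = 1.14.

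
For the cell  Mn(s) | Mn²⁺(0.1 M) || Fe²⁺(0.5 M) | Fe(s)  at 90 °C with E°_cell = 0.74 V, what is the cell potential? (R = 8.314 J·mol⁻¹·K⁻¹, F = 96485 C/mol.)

Balancing electrons gives n = 2; the reaction quotient is Q = [Mn²⁺]/[Fe²⁺] = 0.200.
E = E° − (RT/nF) ln Q = 0.74 − (8.314×363)/(2×96485) × (-1.609) = 0.740 + 0.025 = 0.765 V.

0.765 V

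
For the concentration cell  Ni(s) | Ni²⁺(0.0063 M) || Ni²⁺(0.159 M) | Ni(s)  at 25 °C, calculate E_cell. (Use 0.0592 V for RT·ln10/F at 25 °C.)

Both half-cells are Ni²⁺/Ni, so E°_cell = 0. The concentrated side is the cathode; the cell reaction moves Ni²⁺ from high to low concentration with n = 2.
Q = [Ni²⁺]_dilute/[Ni²⁺]_conc = 0.0063/0.159 = 0.0396.
E = 0 − (0.0592/2) log Q = −(0.0592/2)(-1.402) = 0.0415 V.

0.041 V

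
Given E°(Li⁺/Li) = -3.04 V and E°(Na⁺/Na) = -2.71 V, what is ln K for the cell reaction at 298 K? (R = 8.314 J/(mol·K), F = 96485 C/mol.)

E°_cell = -2.71 − (-3.04) = 0.33 V, with n = 1 electron transferred.
At equilibrium E = 0, so the Nernst equation gives ln K = nFE°/RT = (1)(96485)(0.33)/((8.314)(298)) = 12.85.

ln K = 12.9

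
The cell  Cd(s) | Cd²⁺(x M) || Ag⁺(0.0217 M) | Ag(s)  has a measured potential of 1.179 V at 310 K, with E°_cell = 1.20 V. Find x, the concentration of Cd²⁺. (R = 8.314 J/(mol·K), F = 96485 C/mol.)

0.0023 M

From the Nernst equation, ln Q = nF(E° − E)/RT = 2×96485×(1.20 − 1.179)/(8.314×310) = 1.572, so Q = 4.82.
With Q = [Cd²⁺]/[Ag⁺]^2 and the known concentrations, [Cd²⁺] in the numerator gives [Cd²⁺] = 0.0023 M.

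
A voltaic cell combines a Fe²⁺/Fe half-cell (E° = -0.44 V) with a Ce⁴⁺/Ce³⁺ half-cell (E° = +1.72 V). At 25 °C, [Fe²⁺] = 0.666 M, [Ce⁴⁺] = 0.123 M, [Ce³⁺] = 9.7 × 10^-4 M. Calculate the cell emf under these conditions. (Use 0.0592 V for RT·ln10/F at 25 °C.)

The Ce⁴⁺/Ce³⁺ couple has the higher reduction potential and acts as the cathode, so E°_cell = +1.72 − (-0.44) = 2.16 V.
Balancing electrons gives n = 2; the reaction quotient is Q = [Fe²⁺]·[Ce³⁺]^2/[Ce⁴⁺]^2 = 4.14 × 10^-5.
At 25 °C, E = E° − (0.0592/n) log Q = 2.16 − (0.0592/2)(-4.383) = 2.160 + 0.130 = 2.290 V.

2.29 V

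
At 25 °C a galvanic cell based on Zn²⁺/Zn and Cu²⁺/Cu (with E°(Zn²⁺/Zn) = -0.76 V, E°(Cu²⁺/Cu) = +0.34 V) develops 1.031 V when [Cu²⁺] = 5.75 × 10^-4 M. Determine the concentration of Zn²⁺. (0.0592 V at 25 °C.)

0.12 M

From the Nernst equation, log Q = n(E° − E)/0.0592 = 2(1.10 − 1.031)/0.0592 = 2.331, so Q = 214.
With Q = [Zn²⁺]/[Cu²⁺] and the known concentrations, [Zn²⁺] in the numerator gives [Zn²⁺] = 0.12 M.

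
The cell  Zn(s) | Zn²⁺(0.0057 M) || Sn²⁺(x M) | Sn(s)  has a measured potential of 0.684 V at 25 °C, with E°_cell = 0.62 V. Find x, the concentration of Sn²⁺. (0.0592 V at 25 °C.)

From the Nernst equation, log Q = n(E° − E)/0.0592 = 2(0.62 − 0.684)/0.0592 = -2.162, so Q = 0.00688.
With Q = [Zn²⁺]/[Sn²⁺] and the known concentrations, [Sn²⁺] in the denominator gives [Sn²⁺] = 0.83 M.

0.83 M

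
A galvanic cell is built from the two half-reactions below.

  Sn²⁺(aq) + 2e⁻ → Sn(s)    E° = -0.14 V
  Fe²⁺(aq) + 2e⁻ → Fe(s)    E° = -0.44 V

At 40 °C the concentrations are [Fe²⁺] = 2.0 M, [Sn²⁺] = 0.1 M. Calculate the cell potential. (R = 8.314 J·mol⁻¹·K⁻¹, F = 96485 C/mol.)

0.260 V

The Sn²⁺/Sn couple has the higher reduction potential and acts as the cathode, so E°_cell = -0.14 − (-0.44) = 0.30 V.
Balancing electrons gives n = 2; the reaction quotient is Q = [Fe²⁺]/[Sn²⁺] = 20.0.
E = E° − (RT/nF) ln Q = 0.30 − (8.314×313)/(2×96485) × (2.996) = 0.300 − 0.040 = 0.260 V.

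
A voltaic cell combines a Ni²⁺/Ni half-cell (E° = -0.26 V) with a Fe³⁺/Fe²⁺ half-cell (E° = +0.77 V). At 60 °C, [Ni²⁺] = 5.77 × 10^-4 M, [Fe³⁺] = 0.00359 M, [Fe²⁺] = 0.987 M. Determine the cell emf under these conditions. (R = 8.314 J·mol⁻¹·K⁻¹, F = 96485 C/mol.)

The Fe³⁺/Fe²⁺ couple has the higher reduction potential and acts as the cathode, so E°_cell = +0.77 − (-0.26) = 1.03 V.
Balancing electrons gives n = 2; the reaction quotient is Q = [Ni²⁺]·[Fe²⁺]^2/[Fe³⁺]^2 = 43.6.
E = E° − (RT/nF) ln Q = 1.03 − (8.314×333)/(2×96485) × (3.775) = 1.030 − 0.054 = 0.976 V.

0.976 V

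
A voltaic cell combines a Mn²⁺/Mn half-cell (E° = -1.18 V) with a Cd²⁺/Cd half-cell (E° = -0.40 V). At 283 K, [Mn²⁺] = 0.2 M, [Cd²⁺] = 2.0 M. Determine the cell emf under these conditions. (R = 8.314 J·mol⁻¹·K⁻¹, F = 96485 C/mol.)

0.808 V

The Cd²⁺/Cd couple has the higher reduction potential and acts as the cathode, so E°_cell = -0.40 − (-1.18) = 0.78 V.
Balancing electrons gives n = 2; the reaction quotient is Q = [Mn²⁺]/[Cd²⁺] = 0.100.
E = E° − (RT/nF) ln Q = 0.78 − (8.314×283)/(2×96485) × (-2.303) = 0.780 + 0.028 = 0.808 V.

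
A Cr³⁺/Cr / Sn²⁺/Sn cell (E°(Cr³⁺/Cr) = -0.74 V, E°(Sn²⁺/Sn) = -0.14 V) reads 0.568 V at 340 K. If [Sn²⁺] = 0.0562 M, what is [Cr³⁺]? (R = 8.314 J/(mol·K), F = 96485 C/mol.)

0.35 M

From the Nernst equation, ln Q = nF(E° − E)/RT = 6×96485×(0.60 − 0.568)/(8.314×340) = 6.553, so Q = 702.
With Q = [Cr³⁺]^2/[Sn²⁺]^3 and the known concentrations, [Cr³⁺]^2 in the numerator gives [Cr³⁺] = 0.35 M.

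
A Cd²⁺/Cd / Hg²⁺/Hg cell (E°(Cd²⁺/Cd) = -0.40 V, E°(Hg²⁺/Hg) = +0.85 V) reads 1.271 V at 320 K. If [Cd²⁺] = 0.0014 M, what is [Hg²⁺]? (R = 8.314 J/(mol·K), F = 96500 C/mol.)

From the Nernst equation, ln Q = nF(E° − E)/RT = 2×96500×(1.25 − 1.271)/(8.314×320) = -1.523, so Q = 0.218.
With Q = [Cd²⁺]/[Hg²⁺] and the known concentrations, [Hg²⁺] in the denominator gives [Hg²⁺] = 0.0064 M.

0.0064 M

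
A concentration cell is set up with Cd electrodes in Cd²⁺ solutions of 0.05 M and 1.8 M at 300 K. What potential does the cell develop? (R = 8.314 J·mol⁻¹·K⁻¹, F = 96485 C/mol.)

Both half-cells are Cd²⁺/Cd, so E°_cell = 0. The concentrated side is the cathode; the cell reaction moves Cd²⁺ from high to low concentration with n = 2.
Q = [Cd²⁺]_dilute/[Cd²⁺]_conc = 0.05/1.8 = 0.0278.
E = 0 − (RT/nF) ln Q = −((8.314×300)/(2×96485))(-3.584) = 0.0463 V.

0.046 V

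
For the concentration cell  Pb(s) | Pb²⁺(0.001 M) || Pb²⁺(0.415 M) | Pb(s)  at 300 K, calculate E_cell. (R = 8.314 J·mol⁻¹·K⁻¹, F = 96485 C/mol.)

0.078 V

Both half-cells are Pb²⁺/Pb, so E°_cell = 0. The concentrated side is the cathode; the cell reaction moves Pb²⁺ from high to low concentration with n = 2.
Q = [Pb²⁺]_dilute/[Pb²⁺]_conc = 0.001/0.415 = 0.00241.
E = 0 − (RT/nF) ln Q = −((8.314×300)/(2×96485))(-6.028) = 0.0779 V.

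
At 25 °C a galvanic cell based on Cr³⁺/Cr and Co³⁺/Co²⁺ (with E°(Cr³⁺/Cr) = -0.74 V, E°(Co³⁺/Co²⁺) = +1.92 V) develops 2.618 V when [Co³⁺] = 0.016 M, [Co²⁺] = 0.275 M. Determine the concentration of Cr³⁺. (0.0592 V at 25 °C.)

From the Nernst equation, log Q = n(E° − E)/0.0592 = 3(2.66 − 2.618)/0.0592 = 2.128, so Q = 134.
With Q = [Cr³⁺]·[Co²⁺]^3/[Co³⁺]^3 and the known concentrations, [Cr³⁺] in the numerator gives [Cr³⁺] = 0.026 M.

0.026 M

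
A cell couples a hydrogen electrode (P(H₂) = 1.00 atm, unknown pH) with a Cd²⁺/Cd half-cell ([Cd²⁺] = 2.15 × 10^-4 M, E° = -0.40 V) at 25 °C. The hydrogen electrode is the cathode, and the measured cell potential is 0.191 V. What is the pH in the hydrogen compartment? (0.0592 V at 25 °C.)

E°_cell = 0.40 V and n = 2.
log Q = n(E° − E)/0.0592 = 2×(0.40 − 0.191)/0.0592 = 7.061.
With Q = [Cd²⁺]·P(H₂) / [H⁺]^2, solving for [H⁺] gives log[H⁺] = -5.364, so pH = 5.36.

pH = 5.36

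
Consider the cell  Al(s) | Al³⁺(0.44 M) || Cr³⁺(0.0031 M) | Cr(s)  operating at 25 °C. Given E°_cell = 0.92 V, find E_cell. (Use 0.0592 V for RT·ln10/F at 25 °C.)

0.878 V

Balancing electrons gives n = 3; the reaction quotient is Q = [Al³⁺]/[Cr³⁺] = 142.
At 25 °C, E = E° − (0.0592/n) log Q = 0.92 − (0.0592/3)(2.152) = 0.920 − 0.042 = 0.878 V.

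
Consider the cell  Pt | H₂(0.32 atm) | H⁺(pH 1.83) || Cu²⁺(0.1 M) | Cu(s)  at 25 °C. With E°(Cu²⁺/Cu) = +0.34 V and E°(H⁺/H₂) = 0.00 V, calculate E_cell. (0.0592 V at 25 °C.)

The Cu²⁺/Cu couple is the cathode, so E°_cell = 0.34 V; n = 2.
[H⁺] = 10^(−1.83) = 0.015 M, and Q = [H⁺]^2 / ([Cu²⁺]·P(H₂)) = 0.00684.
E = E° − (0.0592/2) log Q = 0.34 − (0.0592/2)(-2.165) = 0.404 V.

0.40 V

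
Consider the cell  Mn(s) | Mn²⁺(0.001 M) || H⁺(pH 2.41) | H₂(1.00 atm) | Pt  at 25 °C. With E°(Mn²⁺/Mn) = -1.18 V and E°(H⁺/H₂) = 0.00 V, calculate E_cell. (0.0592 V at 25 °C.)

1.13 V

The hydrogen couple is the cathode, so E°_cell = 1.18 V; n = 2.
[H⁺] = 10^(−2.41) = 0.0039 M, and Q = [Mn²⁺]·P(H₂) / [H⁺]^2 = 66.1.
E = E° − (0.0592/2) log Q = 1.18 − (0.0592/2)(1.820) = 1.126 V.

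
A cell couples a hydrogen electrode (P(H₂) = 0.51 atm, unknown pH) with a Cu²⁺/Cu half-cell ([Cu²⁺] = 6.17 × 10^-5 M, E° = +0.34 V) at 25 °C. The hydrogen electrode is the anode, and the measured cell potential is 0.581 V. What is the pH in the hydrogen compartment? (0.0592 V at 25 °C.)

pH = 6.32

E°_cell = 0.34 V and n = 2.
log Q = n(E° − E)/0.0592 = 2×(0.34 − 0.581)/0.0592 = -8.142.
With Q = [H⁺]^2 / ([Cu²⁺]·P(H₂)), solving for [H⁺] gives log[H⁺] = -6.322, so pH = 6.32.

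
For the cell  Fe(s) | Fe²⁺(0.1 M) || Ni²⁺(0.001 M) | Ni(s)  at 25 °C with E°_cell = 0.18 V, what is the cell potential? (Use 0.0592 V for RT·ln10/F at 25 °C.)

0.121 V

Balancing electrons gives n = 2; the reaction quotient is Q = [Fe²⁺]/[Ni²⁺] = 100.
At 25 °C, E = E° − (0.0592/n) log Q = 0.18 − (0.0592/2)(2.000) = 0.180 − 0.059 = 0.121 V.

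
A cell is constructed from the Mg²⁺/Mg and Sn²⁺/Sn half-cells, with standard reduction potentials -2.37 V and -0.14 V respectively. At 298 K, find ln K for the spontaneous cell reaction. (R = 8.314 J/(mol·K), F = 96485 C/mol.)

ln K = 173.7

E°_cell = -0.14 − (-2.37) = 2.23 V, with n = 2 electrons transferred.
At equilibrium E = 0, so the Nernst equation gives ln K = nFE°/RT = (2)(96485)(2.23)/((8.314)(298)) = 173.69.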